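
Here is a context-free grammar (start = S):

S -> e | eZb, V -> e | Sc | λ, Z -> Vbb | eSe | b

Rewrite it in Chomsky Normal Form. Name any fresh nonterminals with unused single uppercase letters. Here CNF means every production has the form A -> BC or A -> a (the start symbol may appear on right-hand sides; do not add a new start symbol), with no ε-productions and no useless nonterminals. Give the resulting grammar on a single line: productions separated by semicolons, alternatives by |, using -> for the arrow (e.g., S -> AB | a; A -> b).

Nullable: {V}; after ε-elimination: S -> e | eZb; V -> e | Sc; Z -> b | bb | Vbb | eSe.
No unit productions to eliminate.
TERM: introduce B -> b, C -> c, A -> e and substitute in every rule of length ≥2.
BIN: S -> AZB becomes S -> AD, D -> ZB; Z -> ASA becomes Z -> AE, E -> SA; Z -> VBB becomes Z -> VF, F -> BB.

S -> e | AD; A -> e; B -> b; C -> c; D -> ZB; E -> SA; F -> BB; V -> e | SC; Z -> b | AE | BB | VF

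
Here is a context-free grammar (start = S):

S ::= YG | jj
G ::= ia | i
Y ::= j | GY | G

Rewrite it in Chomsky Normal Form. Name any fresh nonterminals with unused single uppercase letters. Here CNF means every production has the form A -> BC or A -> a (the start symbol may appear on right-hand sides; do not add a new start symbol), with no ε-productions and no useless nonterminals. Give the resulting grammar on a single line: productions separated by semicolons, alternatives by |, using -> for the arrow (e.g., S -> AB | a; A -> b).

No ε-productions.
After unit-elimination: S -> YG | jj; G -> i | ia; Y -> i | j | GY | ia.
TERM: introduce B -> a, A -> i, C -> j and substitute in every rule of length ≥2.

S -> CC | YG; A -> i; B -> a; C -> j; G -> i | AB; Y -> i | j | AB | GY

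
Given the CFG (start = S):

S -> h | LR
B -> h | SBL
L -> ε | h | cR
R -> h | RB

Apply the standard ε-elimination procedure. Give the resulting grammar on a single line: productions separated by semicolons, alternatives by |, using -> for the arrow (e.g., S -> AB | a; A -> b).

Nullable set: {L}.
S -> LR: L nullable, giving LR | R.
B -> SBL: L nullable, giving SB | SBL.
Drop L -> ε.
Unchanged (no nullable symbols): S -> h; B -> h; L -> cR; L -> h; R -> RB; R -> h.

S -> R | h | LR; B -> h | SB | SBL; L -> h | cR; R -> h | RB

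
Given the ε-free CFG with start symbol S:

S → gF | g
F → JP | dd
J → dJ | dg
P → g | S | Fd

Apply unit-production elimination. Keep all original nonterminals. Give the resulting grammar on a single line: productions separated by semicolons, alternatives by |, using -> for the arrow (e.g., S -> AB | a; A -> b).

Unit productions: P->S.
Unit pairs (A ⇒* B via units): (P,S).
S: inherits non-unit rules of {S} → g | gF.
F: inherits non-unit rules of {F} → JP | dd.
J: inherits non-unit rules of {J} → dJ | dg.
P: inherits non-unit rules of {P, S} → Fd | g | gF.

S -> g | gF; F -> JP | dd; J -> dJ | dg; P -> g | Fd | gF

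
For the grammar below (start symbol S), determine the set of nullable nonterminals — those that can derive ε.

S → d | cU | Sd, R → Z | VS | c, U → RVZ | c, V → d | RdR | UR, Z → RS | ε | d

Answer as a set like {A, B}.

{R, Z}

Directly nullable (have an ε-rule): {Z}.
R is nullable via R -> Z (every symbol on the right is already known nullable).
Not nullable: S, U, V — each has a terminal in every rule's right-hand side or depends on a non-nullable symbol.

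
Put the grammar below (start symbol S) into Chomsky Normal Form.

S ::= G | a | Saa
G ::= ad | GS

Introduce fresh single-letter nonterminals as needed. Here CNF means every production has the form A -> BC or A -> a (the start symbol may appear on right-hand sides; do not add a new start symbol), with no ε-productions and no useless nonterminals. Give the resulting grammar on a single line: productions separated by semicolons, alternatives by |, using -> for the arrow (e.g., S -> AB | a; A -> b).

S -> a | AB | GS | SC; A -> a; B -> d; C -> AA; G -> AB | GS

No ε-productions.
After unit-elimination: S -> a | GS | ad | Saa; G -> GS | ad.
TERM: introduce A -> a, B -> d and substitute in every rule of length ≥2.
BIN: S -> SAA becomes S -> SC, C -> AA.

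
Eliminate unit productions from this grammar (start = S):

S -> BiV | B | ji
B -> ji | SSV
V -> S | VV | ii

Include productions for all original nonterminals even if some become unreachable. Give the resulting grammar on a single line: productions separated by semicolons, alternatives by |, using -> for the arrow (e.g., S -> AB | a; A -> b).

S -> ji | BiV | SSV; B -> ji | SSV; V -> VV | ii | ji | BiV | SSV

Unit productions: S->B, V->S.
Unit pairs (A ⇒* B via units): (S,B), (V,B), (V,S).
S: inherits non-unit rules of {B, S} → BiV | SSV | ji.
B: inherits non-unit rules of {B} → SSV | ji.
V: inherits non-unit rules of {B, S, V} → BiV | SSV | VV | ii | ji.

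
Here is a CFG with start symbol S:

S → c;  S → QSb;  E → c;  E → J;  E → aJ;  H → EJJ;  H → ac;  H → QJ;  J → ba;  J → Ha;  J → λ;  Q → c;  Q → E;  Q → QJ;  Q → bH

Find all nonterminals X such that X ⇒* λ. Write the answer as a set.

Directly nullable (have an ε-rule): {J}.
E is nullable via E -> J (every symbol on the right is already known nullable).
H is nullable via H -> EJJ (every symbol on the right is already known nullable).
Q is nullable via Q -> E (every symbol on the right is already known nullable).
Not nullable: S — each has a terminal in every rule's right-hand side or depends on a non-nullable symbol.

{E, H, J, Q}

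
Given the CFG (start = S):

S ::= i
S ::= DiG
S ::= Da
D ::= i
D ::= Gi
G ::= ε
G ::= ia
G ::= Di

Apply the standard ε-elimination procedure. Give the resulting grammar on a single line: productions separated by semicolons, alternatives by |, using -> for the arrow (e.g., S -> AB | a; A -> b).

S -> i | Da | Di | DiG; D -> i | Gi; G -> Di | ia

Nullable set: {G}.
S -> DiG: G nullable, giving Di | DiG.
D -> Gi: G nullable, giving Gi | i.
Drop G -> ε.
Unchanged (no nullable symbols): S -> Da; S -> i; D -> i; G -> Di; G -> ia.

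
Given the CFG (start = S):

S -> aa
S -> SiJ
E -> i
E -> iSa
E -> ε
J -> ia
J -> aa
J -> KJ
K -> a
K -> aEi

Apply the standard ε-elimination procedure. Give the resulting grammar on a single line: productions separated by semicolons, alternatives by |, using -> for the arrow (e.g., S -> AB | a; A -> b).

S -> aa | SiJ; E -> i | iSa; J -> KJ | aa | ia; K -> a | ai | aEi

Nullable set: {E}.
Drop E -> ε.
K -> aEi: E nullable, giving aEi | ai.
Unchanged (no nullable symbols): S -> SiJ; S -> aa; E -> i; E -> iSa; J -> KJ; J -> aa; J -> ia; K -> a.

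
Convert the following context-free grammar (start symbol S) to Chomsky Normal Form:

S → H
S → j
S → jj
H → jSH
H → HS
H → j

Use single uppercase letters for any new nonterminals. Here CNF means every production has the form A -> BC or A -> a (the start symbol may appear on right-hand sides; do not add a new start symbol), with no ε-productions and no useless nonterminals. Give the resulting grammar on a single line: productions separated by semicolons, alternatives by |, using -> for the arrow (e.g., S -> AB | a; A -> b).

S -> j | AA | AC | HS; A -> j; B -> SH; C -> SH; H -> j | AB | HS

No ε-productions.
After unit-elimination: S -> j | HS | jj | jSH; H -> j | HS | jSH.
TERM: introduce A -> j and substitute in every rule of length ≥2.
BIN: H -> ASH becomes H -> AB, B -> SH; S -> ASH becomes S -> AC, C -> SH.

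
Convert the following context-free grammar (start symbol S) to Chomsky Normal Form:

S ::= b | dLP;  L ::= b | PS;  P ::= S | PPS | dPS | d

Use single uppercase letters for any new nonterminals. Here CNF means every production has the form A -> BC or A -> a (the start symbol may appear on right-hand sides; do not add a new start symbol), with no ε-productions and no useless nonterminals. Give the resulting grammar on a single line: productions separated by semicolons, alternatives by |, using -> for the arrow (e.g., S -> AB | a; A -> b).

S -> b | AE; A -> d; B -> LP; C -> PS; D -> PS; E -> LP; L -> b | PS; P -> b | d | AB | AC | PD

No ε-productions.
After unit-elimination: S -> b | dLP; L -> b | PS; P -> b | d | PPS | dLP | dPS.
TERM: introduce A -> d and substitute in every rule of length ≥2.
BIN: P -> ALP becomes P -> AB, B -> LP; P -> APS becomes P -> AC, C -> PS; P -> PPS becomes P -> PD, D -> PS; S -> ALP becomes S -> AE, E -> LP.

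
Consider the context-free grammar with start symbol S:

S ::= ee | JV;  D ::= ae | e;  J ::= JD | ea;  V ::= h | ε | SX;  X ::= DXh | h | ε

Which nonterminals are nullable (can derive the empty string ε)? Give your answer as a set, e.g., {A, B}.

Directly nullable (have an ε-rule): {V, X}.
Not nullable: D, J, S — each has a terminal in every rule's right-hand side or depends on a non-nullable symbol.

{V, X}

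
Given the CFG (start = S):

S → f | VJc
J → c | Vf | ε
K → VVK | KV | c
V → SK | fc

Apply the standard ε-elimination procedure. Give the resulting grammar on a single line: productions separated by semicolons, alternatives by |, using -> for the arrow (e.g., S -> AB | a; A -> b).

S -> f | Vc | VJc; J -> c | Vf; K -> c | KV | VVK; V -> SK | fc

Nullable set: {J}.
S -> VJc: J nullable, giving VJc | Vc.
Drop J -> ε.
Unchanged (no nullable symbols): S -> f; J -> Vf; J -> c; K -> KV; K -> VVK; K -> c; V -> SK; V -> fc.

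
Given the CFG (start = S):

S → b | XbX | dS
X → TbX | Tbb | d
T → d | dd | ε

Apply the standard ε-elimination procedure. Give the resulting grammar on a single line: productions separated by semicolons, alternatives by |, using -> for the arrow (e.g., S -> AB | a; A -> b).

Nullable set: {T}.
Drop T -> ε.
X -> TbX: T nullable, giving TbX | bX.
X -> Tbb: T nullable, giving Tbb | bb.
Unchanged (no nullable symbols): S -> XbX; S -> b; S -> dS; T -> d; T -> dd; X -> d.

S -> b | dS | XbX; T -> d | dd; X -> d | bX | bb | TbX | Tbb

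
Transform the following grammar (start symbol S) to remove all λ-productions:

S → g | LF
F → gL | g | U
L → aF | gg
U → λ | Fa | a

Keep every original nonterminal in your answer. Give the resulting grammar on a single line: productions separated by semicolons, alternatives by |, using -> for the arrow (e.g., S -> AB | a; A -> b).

Nullable set: {F, U}.
S -> LF: F nullable, giving L | LF.
F -> U: U nullable, giving U.
L -> aF: F nullable, giving a | aF.
Drop U -> λ.
U -> Fa: F nullable, giving Fa | a.
Unchanged (no nullable symbols): S -> g; F -> g; F -> gL; L -> gg; U -> a.

S -> L | g | LF; F -> U | g | gL; L -> a | aF | gg; U -> a | Fa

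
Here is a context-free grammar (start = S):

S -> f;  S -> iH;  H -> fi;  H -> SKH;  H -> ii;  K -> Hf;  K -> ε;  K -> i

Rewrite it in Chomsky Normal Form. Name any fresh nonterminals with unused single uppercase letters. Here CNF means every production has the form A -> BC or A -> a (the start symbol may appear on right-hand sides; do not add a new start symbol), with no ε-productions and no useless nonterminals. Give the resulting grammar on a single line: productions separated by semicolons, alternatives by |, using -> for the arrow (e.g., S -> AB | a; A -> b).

S -> f | BH; A -> f; B -> i; C -> KH; H -> AB | BB | SC | SH; K -> i | HA

Nullable: {K}; after ε-elimination: S -> f | iH; H -> SH | fi | ii | SKH; K -> i | Hf.
No unit productions to eliminate.
TERM: introduce A -> f, B -> i and substitute in every rule of length ≥2.
BIN: H -> SKH becomes H -> SC, C -> KH.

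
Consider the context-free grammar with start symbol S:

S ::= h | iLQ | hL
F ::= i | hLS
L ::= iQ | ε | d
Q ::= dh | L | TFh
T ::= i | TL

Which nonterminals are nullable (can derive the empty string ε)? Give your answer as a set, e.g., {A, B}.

Directly nullable (have an ε-rule): {L}.
Q is nullable via Q -> L (every symbol on the right is already known nullable).
Not nullable: F, S, T — each has a terminal in every rule's right-hand side or depends on a non-nullable symbol.

{L, Q}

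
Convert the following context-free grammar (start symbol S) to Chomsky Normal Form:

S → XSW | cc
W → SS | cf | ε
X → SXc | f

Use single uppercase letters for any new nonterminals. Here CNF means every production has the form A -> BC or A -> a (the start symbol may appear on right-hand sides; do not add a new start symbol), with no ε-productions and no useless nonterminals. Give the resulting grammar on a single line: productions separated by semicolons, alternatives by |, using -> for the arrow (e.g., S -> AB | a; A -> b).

S -> AA | XC | XS; A -> c; B -> f; C -> SW; D -> XA; W -> AB | SS; X -> f | SD

Nullable: {W}; after ε-elimination: S -> XS | cc | XSW; W -> SS | cf; X -> f | SXc.
No unit productions to eliminate.
TERM: introduce A -> c, B -> f and substitute in every rule of length ≥2.
BIN: S -> XSW becomes S -> XC, C -> SW; X -> SXA becomes X -> SD, D -> XA.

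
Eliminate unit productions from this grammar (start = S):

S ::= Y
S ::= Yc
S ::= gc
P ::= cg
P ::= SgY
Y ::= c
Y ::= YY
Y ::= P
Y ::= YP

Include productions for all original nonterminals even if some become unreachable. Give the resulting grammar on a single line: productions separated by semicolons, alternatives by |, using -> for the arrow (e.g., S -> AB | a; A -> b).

Unit productions: S->Y, Y->P.
Unit pairs (A ⇒* B via units): (S,P), (S,Y), (Y,P).
S: inherits non-unit rules of {P, S, Y} → SgY | YP | YY | Yc | c | cg | gc.
P: inherits non-unit rules of {P} → SgY | cg.
Y: inherits non-unit rules of {P, Y} → SgY | YP | YY | c | cg.

S -> c | YP | YY | Yc | cg | gc | SgY; P -> cg | SgY; Y -> c | YP | YY | cg | SgY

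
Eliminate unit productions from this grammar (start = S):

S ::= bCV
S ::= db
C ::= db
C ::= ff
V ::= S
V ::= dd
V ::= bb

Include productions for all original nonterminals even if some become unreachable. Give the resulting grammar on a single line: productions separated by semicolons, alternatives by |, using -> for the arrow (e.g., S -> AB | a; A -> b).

S -> db | bCV; C -> db | ff; V -> bb | db | dd | bCV

Unit productions: V->S.
Unit pairs (A ⇒* B via units): (V,S).
S: inherits non-unit rules of {S} → bCV | db.
C: inherits non-unit rules of {C} → db | ff.
V: inherits non-unit rules of {S, V} → bCV | bb | db | dd.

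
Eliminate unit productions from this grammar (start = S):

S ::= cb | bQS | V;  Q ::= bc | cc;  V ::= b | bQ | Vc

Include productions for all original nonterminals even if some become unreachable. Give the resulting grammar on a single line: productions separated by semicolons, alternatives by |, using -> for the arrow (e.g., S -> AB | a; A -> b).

S -> b | Vc | bQ | cb | bQS; Q -> bc | cc; V -> b | Vc | bQ

Unit productions: S->V.
Unit pairs (A ⇒* B via units): (S,V).
S: inherits non-unit rules of {S, V} → Vc | b | bQ | bQS | cb.
Q: inherits non-unit rules of {Q} → bc | cc.
V: inherits non-unit rules of {V} → Vc | b | bQ.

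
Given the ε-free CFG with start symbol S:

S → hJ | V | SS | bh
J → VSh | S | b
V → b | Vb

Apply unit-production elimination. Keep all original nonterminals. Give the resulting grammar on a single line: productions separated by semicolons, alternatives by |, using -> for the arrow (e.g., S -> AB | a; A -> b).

Unit productions: J->S, S->V.
Unit pairs (A ⇒* B via units): (J,S), (J,V), (S,V).
S: inherits non-unit rules of {S, V} → SS | Vb | b | bh | hJ.
J: inherits non-unit rules of {J, S, V} → SS | VSh | Vb | b | bh | hJ.
V: inherits non-unit rules of {V} → Vb | b.

S -> b | SS | Vb | bh | hJ; J -> b | SS | Vb | bh | hJ | VSh; V -> b | Vb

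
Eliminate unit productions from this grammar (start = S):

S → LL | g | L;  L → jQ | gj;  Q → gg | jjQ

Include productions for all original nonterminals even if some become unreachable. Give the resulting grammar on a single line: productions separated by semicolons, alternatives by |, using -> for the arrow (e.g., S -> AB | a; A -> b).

S -> g | LL | gj | jQ; L -> gj | jQ; Q -> gg | jjQ

Unit productions: S->L.
Unit pairs (A ⇒* B via units): (S,L).
S: inherits non-unit rules of {L, S} → LL | g | gj | jQ.
L: inherits non-unit rules of {L} → gj | jQ.
Q: inherits non-unit rules of {Q} → gg | jjQ.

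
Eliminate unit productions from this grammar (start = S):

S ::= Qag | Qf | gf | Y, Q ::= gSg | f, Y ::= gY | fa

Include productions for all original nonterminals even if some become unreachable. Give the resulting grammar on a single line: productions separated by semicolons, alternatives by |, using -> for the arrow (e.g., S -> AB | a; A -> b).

Unit productions: S->Y.
Unit pairs (A ⇒* B via units): (S,Y).
S: inherits non-unit rules of {S, Y} → Qag | Qf | fa | gY | gf.
Q: inherits non-unit rules of {Q} → f | gSg.
Y: inherits non-unit rules of {Y} → fa | gY.

S -> Qf | fa | gY | gf | Qag; Q -> f | gSg; Y -> fa | gY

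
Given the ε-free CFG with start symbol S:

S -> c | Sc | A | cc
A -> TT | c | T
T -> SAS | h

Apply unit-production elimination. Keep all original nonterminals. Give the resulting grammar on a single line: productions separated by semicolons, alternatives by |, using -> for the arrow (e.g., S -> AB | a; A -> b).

Unit productions: A->T, S->A.
Unit pairs (A ⇒* B via units): (A,T), (S,A), (S,T).
S: inherits non-unit rules of {A, S, T} → SAS | Sc | TT | c | cc | h.
A: inherits non-unit rules of {A, T} → SAS | TT | c | h.
T: inherits non-unit rules of {T} → SAS | h.

S -> c | h | Sc | TT | cc | SAS; A -> c | h | TT | SAS; T -> h | SAS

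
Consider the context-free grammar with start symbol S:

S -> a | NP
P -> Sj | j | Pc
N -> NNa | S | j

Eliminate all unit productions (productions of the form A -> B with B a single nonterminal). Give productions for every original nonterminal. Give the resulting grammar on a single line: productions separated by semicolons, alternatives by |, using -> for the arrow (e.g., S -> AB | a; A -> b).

Unit productions: N->S.
Unit pairs (A ⇒* B via units): (N,S).
S: inherits non-unit rules of {S} → NP | a.
N: inherits non-unit rules of {N, S} → NNa | NP | a | j.
P: inherits non-unit rules of {P} → Pc | Sj | j.

S -> a | NP; N -> a | j | NP | NNa; P -> j | Pc | Sj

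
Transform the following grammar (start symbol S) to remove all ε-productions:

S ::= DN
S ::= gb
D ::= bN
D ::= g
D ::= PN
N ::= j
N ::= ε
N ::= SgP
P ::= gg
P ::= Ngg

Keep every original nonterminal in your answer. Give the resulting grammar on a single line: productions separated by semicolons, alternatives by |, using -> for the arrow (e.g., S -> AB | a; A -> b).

S -> D | DN | gb; D -> P | b | g | PN | bN; N -> j | SgP; P -> gg | Ngg

Nullable set: {N}.
S -> DN: N nullable, giving D | DN.
D -> PN: N nullable, giving P | PN.
D -> bN: N nullable, giving b | bN.
Drop N -> ε.
P -> Ngg: N nullable, giving Ngg | gg.
Unchanged (no nullable symbols): S -> gb; D -> g; N -> SgP; N -> j; P -> gg.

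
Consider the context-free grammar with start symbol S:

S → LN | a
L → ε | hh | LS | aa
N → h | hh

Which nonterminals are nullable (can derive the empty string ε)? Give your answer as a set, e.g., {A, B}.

{L}

Directly nullable (have an ε-rule): {L}.
Not nullable: N, S — each has a terminal in every rule's right-hand side or depends on a non-nullable symbol.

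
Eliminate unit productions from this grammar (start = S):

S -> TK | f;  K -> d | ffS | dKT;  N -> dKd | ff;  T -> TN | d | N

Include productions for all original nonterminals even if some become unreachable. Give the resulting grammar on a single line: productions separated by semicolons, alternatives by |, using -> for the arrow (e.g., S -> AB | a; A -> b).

Unit productions: T->N.
Unit pairs (A ⇒* B via units): (T,N).
S: inherits non-unit rules of {S} → TK | f.
K: inherits non-unit rules of {K} → d | dKT | ffS.
N: inherits non-unit rules of {N} → dKd | ff.
T: inherits non-unit rules of {N, T} → TN | d | dKd | ff.

S -> f | TK; K -> d | dKT | ffS; N -> ff | dKd; T -> d | TN | ff | dKd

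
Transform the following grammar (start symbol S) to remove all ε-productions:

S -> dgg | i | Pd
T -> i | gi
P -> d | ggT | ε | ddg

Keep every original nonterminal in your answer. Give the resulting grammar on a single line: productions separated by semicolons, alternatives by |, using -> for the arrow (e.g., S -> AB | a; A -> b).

S -> d | i | Pd | dgg; P -> d | ddg | ggT; T -> i | gi

Nullable set: {P}.
S -> Pd: P nullable, giving Pd | d.
Drop P -> ε.
Unchanged (no nullable symbols): S -> dgg; S -> i; P -> d; P -> ddg; P -> ggT; T -> gi; T -> i.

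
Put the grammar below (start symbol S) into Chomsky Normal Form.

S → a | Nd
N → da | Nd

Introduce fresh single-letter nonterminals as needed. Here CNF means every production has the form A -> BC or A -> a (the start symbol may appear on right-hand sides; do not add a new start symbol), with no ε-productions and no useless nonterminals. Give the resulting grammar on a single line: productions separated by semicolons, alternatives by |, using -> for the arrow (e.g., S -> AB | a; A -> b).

No ε-productions.
No unit productions to eliminate.
TERM: introduce B -> a, A -> d and substitute in every rule of length ≥2.

S -> a | NA; A -> d; B -> a; N -> AB | NA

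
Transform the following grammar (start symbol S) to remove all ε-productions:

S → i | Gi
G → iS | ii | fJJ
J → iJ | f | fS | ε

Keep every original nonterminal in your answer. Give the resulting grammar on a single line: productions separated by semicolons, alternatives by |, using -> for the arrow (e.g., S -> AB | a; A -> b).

S -> i | Gi; G -> f | fJ | iS | ii | fJJ; J -> f | i | fS | iJ

Nullable set: {J}.
G -> fJJ: J, J nullable, giving f | fJ | fJJ.
Drop J -> ε.
J -> iJ: J nullable, giving i | iJ.
Unchanged (no nullable symbols): S -> Gi; S -> i; G -> iS; G -> ii; J -> f; J -> fS.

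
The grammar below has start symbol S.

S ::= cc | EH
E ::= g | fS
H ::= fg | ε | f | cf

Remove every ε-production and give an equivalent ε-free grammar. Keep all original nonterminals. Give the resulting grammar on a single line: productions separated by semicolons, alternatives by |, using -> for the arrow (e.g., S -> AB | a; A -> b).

Nullable set: {H}.
S -> EH: H nullable, giving E | EH.
Drop H -> ε.
Unchanged (no nullable symbols): S -> cc; E -> fS; E -> g; H -> cf; H -> f; H -> fg.

S -> E | EH | cc; E -> g | fS; H -> f | cf | fg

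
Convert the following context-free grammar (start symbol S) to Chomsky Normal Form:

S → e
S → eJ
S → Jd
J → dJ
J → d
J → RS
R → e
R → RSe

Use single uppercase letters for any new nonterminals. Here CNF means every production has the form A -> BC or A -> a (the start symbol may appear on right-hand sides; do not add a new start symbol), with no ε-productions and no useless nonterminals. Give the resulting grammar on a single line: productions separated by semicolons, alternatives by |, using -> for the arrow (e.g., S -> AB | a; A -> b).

S -> e | BJ | JA; A -> d; B -> e; C -> SB; J -> d | AJ | RS; R -> e | RC

No ε-productions.
No unit productions to eliminate.
TERM: introduce A -> d, B -> e and substitute in every rule of length ≥2.
BIN: R -> RSB becomes R -> RC, C -> SB.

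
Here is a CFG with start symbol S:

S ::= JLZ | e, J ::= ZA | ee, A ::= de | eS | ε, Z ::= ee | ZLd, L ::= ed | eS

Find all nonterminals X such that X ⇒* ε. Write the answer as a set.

Directly nullable (have an ε-rule): {A}.
Not nullable: J, L, S, Z — each has a terminal in every rule's right-hand side or depends on a non-nullable symbol.

{A}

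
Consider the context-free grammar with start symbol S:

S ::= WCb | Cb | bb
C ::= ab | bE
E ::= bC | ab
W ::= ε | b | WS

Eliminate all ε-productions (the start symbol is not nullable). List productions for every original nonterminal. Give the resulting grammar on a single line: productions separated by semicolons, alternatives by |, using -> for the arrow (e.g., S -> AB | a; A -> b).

Nullable set: {W}.
S -> WCb: W nullable, giving Cb | WCb.
Drop W -> ε.
W -> WS: W nullable, giving S | WS.
Unchanged (no nullable symbols): S -> Cb; S -> bb; C -> ab; C -> bE; E -> ab; E -> bC; W -> b.

S -> Cb | bb | WCb; C -> ab | bE; E -> ab | bC; W -> S | b | WS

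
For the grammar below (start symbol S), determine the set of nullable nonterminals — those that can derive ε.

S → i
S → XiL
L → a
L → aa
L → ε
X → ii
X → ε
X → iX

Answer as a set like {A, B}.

{L, X}

Directly nullable (have an ε-rule): {L, X}.
Not nullable: S — each has a terminal in every rule's right-hand side or depends on a non-nullable symbol.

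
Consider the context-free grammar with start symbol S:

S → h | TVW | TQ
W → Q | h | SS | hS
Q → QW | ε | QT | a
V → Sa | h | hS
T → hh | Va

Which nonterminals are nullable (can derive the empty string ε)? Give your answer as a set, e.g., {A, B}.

Directly nullable (have an ε-rule): {Q}.
W is nullable via W -> Q (every symbol on the right is already known nullable).
Not nullable: S, T, V — each has a terminal in every rule's right-hand side or depends on a non-nullable symbol.

{Q, W}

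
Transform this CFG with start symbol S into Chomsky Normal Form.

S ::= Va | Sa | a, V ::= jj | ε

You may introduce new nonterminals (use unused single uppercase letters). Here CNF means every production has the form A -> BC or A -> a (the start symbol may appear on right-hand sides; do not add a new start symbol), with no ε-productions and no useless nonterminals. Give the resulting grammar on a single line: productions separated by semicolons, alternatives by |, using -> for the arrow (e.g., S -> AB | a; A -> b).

S -> a | SA | VA; A -> a; B -> j; V -> BB

Nullable: {V}; after ε-elimination: S -> a | Sa | Va; V -> jj.
No unit productions to eliminate.
TERM: introduce A -> a, B -> j and substitute in every rule of length ≥2.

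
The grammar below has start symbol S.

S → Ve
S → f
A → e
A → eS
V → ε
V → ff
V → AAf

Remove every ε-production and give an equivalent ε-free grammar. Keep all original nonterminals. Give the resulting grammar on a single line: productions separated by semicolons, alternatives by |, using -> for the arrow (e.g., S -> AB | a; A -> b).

Nullable set: {V}.
S -> Ve: V nullable, giving Ve | e.
Drop V -> ε.
Unchanged (no nullable symbols): S -> f; A -> e; A -> eS; V -> AAf; V -> ff.

S -> e | f | Ve; A -> e | eS; V -> ff | AAf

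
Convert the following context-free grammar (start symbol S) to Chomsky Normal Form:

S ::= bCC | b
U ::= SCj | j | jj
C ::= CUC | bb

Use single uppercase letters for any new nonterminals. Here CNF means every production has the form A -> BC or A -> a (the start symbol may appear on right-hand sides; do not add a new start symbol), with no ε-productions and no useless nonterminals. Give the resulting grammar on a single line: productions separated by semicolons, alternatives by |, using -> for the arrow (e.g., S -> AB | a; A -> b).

S -> b | AE; A -> b; B -> j; C -> AA | CD; D -> UC; E -> CC; F -> CB; U -> j | BB | SF

No ε-productions.
No unit productions to eliminate.
TERM: introduce A -> b, B -> j and substitute in every rule of length ≥2.
BIN: C -> CUC becomes C -> CD, D -> UC; S -> ACC becomes S -> AE, E -> CC; U -> SCB becomes U -> SF, F -> CB.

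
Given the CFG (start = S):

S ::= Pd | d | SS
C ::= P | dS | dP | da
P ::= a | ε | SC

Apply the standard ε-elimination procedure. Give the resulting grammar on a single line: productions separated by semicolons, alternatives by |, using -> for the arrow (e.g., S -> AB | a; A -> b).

S -> d | Pd | SS; C -> P | d | dP | dS | da; P -> S | a | SC

Nullable set: {C, P}.
S -> Pd: P nullable, giving Pd | d.
C -> P: P nullable, giving P.
C -> dP: P nullable, giving d | dP.
Drop P -> ε.
P -> SC: C nullable, giving S | SC.
Unchanged (no nullable symbols): S -> SS; S -> d; C -> dS; C -> da; P -> a.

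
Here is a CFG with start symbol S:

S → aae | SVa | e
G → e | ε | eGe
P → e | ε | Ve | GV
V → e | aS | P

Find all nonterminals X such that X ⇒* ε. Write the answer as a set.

Directly nullable (have an ε-rule): {G, P}.
V is nullable via V -> P (every symbol on the right is already known nullable).
Not nullable: S — each has a terminal in every rule's right-hand side or depends on a non-nullable symbol.

{G, P, V}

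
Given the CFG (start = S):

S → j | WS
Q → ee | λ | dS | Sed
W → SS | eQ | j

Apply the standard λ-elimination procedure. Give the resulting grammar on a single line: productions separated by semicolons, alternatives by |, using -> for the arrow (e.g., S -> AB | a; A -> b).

S -> j | WS; Q -> dS | ee | Sed; W -> e | j | SS | eQ

Nullable set: {Q}.
Drop Q -> λ.
W -> eQ: Q nullable, giving e | eQ.
Unchanged (no nullable symbols): S -> WS; S -> j; Q -> Sed; Q -> dS; Q -> ee; W -> SS; W -> j.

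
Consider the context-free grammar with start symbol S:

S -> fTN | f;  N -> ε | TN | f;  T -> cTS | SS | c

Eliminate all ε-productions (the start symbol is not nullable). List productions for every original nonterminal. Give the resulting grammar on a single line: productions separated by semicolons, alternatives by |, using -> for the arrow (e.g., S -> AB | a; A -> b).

Nullable set: {N}.
S -> fTN: N nullable, giving fT | fTN.
Drop N -> ε.
N -> TN: N nullable, giving T | TN.
Unchanged (no nullable symbols): S -> f; N -> f; T -> SS; T -> c; T -> cTS.

S -> f | fT | fTN; N -> T | f | TN; T -> c | SS | cTS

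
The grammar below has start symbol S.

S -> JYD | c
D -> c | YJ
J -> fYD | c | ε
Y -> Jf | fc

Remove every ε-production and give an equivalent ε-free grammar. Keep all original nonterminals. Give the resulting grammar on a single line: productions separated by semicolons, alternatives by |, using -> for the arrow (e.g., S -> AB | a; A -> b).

Nullable set: {J}.
S -> JYD: J nullable, giving JYD | YD.
D -> YJ: J nullable, giving Y | YJ.
Drop J -> ε.
Y -> Jf: J nullable, giving Jf | f.
Unchanged (no nullable symbols): S -> c; D -> c; J -> c; J -> fYD; Y -> fc.

S -> c | YD | JYD; D -> Y | c | YJ; J -> c | fYD; Y -> f | Jf | fc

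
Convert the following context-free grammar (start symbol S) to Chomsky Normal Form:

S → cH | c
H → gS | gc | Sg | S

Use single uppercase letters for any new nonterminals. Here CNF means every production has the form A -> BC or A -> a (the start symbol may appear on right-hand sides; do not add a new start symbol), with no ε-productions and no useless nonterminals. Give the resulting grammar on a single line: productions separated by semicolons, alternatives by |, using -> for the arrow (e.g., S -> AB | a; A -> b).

S -> c | BH; A -> g; B -> c; H -> c | AB | AS | BH | SA

No ε-productions.
After unit-elimination: S -> c | cH; H -> c | Sg | cH | gS | gc.
TERM: introduce B -> c, A -> g and substitute in every rule of length ≥2.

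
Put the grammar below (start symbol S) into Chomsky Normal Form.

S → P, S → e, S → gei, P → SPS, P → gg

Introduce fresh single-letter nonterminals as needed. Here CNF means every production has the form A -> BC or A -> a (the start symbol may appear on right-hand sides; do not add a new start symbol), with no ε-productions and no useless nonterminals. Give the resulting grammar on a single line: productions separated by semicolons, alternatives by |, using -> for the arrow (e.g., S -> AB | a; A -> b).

No ε-productions.
After unit-elimination: S -> e | gg | SPS | gei; P -> gg | SPS.
TERM: introduce B -> e, A -> g, C -> i and substitute in every rule of length ≥2.
BIN: P -> SPS becomes P -> SD, D -> PS; S -> ABC becomes S -> AE, E -> BC; S -> SPS becomes S -> SF, F -> PS.

S -> e | AA | AE | SF; A -> g; B -> e; C -> i; D -> PS; E -> BC; F -> PS; P -> AA | SD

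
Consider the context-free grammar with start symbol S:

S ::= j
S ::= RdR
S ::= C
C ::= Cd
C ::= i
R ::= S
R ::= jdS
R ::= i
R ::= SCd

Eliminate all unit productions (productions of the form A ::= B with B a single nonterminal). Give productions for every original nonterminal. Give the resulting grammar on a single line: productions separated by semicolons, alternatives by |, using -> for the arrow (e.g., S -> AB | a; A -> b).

S -> i | j | Cd | RdR; C -> i | Cd; R -> i | j | Cd | RdR | SCd | jdS

Unit productions: R->S, S->C.
Unit pairs (A ⇒* B via units): (R,C), (R,S), (S,C).
S: inherits non-unit rules of {C, S} → Cd | RdR | i | j.
C: inherits non-unit rules of {C} → Cd | i.
R: inherits non-unit rules of {C, R, S} → Cd | RdR | SCd | i | j | jdS.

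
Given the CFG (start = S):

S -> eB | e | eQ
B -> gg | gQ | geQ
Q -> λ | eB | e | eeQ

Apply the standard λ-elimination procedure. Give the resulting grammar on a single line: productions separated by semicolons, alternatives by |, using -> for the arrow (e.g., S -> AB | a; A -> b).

S -> e | eB | eQ; B -> g | gQ | ge | gg | geQ; Q -> e | eB | ee | eeQ

Nullable set: {Q}.
S -> eQ: Q nullable, giving e | eQ.
B -> gQ: Q nullable, giving g | gQ.
B -> geQ: Q nullable, giving ge | geQ.
Drop Q -> λ.
Q -> eeQ: Q nullable, giving ee | eeQ.
Unchanged (no nullable symbols): S -> e; S -> eB; B -> gg; Q -> e; Q -> eB.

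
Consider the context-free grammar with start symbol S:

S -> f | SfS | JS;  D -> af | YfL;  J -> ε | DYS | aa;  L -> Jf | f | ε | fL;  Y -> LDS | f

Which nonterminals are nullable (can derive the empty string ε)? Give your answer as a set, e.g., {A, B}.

{J, L}

Directly nullable (have an ε-rule): {J, L}.
Not nullable: D, S, Y — each has a terminal in every rule's right-hand side or depends on a non-nullable symbol.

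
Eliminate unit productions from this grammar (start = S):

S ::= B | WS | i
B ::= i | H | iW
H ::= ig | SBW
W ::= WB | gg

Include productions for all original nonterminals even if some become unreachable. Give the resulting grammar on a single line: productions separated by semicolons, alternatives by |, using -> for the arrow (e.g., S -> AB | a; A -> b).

Unit productions: B->H, S->B.
Unit pairs (A ⇒* B via units): (B,H), (S,B), (S,H).
S: inherits non-unit rules of {B, H, S} → SBW | WS | i | iW | ig.
B: inherits non-unit rules of {B, H} → SBW | i | iW | ig.
H: inherits non-unit rules of {H} → SBW | ig.
W: inherits non-unit rules of {W} → WB | gg.

S -> i | WS | iW | ig | SBW; B -> i | iW | ig | SBW; H -> ig | SBW; W -> WB | gg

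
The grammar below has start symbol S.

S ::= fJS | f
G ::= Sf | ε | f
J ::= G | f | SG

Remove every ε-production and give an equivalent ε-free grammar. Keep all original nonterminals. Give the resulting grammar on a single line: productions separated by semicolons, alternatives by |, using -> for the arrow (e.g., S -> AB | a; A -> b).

Nullable set: {G, J}.
S -> fJS: J nullable, giving fJS | fS.
Drop G -> ε.
J -> G: G nullable, giving G.
J -> SG: G nullable, giving S | SG.
Unchanged (no nullable symbols): S -> f; G -> Sf; G -> f; J -> f.

S -> f | fS | fJS; G -> f | Sf; J -> G | S | f | SG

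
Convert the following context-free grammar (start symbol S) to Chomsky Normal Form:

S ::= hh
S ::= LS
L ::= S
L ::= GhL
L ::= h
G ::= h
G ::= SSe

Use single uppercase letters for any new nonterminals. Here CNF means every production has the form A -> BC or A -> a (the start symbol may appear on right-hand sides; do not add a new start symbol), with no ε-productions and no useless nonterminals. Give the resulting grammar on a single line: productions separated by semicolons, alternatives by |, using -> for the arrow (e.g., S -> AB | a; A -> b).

No ε-productions.
After unit-elimination: S -> LS | hh; G -> h | SSe; L -> h | LS | hh | GhL.
TERM: introduce A -> e, B -> h and substitute in every rule of length ≥2.
BIN: G -> SSA becomes G -> SC, C -> SA; L -> GBL becomes L -> GD, D -> BL.

S -> BB | LS; A -> e; B -> h; C -> SA; D -> BL; G -> h | SC; L -> h | BB | GD | LS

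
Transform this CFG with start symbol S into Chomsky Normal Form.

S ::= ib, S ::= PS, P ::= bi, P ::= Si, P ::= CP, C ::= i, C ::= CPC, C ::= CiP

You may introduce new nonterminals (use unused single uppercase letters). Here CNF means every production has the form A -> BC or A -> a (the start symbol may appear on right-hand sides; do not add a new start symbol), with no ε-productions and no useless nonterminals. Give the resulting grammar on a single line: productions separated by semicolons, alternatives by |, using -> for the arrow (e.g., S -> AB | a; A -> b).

No ε-productions.
No unit productions to eliminate.
TERM: introduce B -> b, A -> i and substitute in every rule of length ≥2.
BIN: C -> CAP becomes C -> CD, D -> AP; C -> CPC becomes C -> CE, E -> PC.

S -> AB | PS; A -> i; B -> b; C -> i | CD | CE; D -> AP; E -> PC; P -> BA | CP | SA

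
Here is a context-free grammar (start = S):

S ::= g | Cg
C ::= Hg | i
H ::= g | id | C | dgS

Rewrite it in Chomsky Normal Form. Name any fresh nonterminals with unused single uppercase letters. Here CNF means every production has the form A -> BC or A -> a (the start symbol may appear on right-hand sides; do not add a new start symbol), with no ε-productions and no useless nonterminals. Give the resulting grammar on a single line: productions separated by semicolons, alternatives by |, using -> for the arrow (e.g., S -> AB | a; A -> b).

No ε-productions.
After unit-elimination: S -> g | Cg; C -> i | Hg; H -> g | i | Hg | id | dgS.
TERM: introduce B -> d, A -> g, D -> i and substitute in every rule of length ≥2.
BIN: H -> BAS becomes H -> BE, E -> AS.

S -> g | CA; A -> g; B -> d; C -> i | HA; D -> i; E -> AS; H -> g | i | BE | DB | HA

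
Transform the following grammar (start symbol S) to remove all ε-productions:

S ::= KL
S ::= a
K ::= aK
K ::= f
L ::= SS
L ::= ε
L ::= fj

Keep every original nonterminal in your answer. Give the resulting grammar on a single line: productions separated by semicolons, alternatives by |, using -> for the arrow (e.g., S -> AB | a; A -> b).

Nullable set: {L}.
S -> KL: L nullable, giving K | KL.
Drop L -> ε.
Unchanged (no nullable symbols): S -> a; K -> aK; K -> f; L -> SS; L -> fj.

S -> K | a | KL; K -> f | aK; L -> SS | fj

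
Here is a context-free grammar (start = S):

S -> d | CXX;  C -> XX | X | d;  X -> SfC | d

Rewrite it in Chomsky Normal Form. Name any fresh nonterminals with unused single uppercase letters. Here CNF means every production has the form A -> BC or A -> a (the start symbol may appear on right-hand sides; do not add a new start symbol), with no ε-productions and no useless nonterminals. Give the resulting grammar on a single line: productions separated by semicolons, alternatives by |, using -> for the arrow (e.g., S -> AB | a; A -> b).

S -> d | CD; A -> f; B -> AC; C -> d | SB | XX; D -> XX; E -> AC; X -> d | SE

No ε-productions.
After unit-elimination: S -> d | CXX; C -> d | XX | SfC; X -> d | SfC.
TERM: introduce A -> f and substitute in every rule of length ≥2.
BIN: C -> SAC becomes C -> SB, B -> AC; S -> CXX becomes S -> CD, D -> XX; X -> SAC becomes X -> SE, E -> AC.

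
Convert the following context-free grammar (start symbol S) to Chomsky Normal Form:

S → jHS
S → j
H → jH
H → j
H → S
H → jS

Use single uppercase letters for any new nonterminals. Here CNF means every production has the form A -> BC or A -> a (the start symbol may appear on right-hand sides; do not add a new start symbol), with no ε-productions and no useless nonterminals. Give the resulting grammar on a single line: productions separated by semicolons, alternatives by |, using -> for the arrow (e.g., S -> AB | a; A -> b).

No ε-productions.
After unit-elimination: S -> j | jHS; H -> j | jH | jS | jHS.
TERM: introduce A -> j and substitute in every rule of length ≥2.
BIN: H -> AHS becomes H -> AB, B -> HS; S -> AHS becomes S -> AC, C -> HS.

S -> j | AC; A -> j; B -> HS; C -> HS; H -> j | AB | AH | AS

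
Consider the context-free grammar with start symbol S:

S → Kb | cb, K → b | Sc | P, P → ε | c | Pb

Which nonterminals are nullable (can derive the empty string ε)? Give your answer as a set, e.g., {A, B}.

{K, P}

Directly nullable (have an ε-rule): {P}.
K is nullable via K -> P (every symbol on the right is already known nullable).
Not nullable: S — each has a terminal in every rule's right-hand side or depends on a non-nullable symbol.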